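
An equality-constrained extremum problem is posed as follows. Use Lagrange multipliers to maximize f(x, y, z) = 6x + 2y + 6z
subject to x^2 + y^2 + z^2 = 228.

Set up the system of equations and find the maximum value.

Lagrange conditions: 6 = 2*lambda*x, 2 = 2*lambda*y, 6 = 2*lambda*z
So x:6 = y:2 = z:6, i.e. x = 6t, y = 2t, z = 6t
Constraint: t^2*(6^2 + 2^2 + 6^2) = 228
  t^2 * 76 = 228  =>  t = sqrt(3)
Maximum = 6*6t + 2*2t + 6*6t = 76*sqrt(3) = sqrt(17328)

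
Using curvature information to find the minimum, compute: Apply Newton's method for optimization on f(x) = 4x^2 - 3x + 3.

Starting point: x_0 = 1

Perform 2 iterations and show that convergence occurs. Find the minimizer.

f(x) = 4x^2 - 3x + 3, f'(x) = 8x + (-3), f''(x) = 8
Step 1: f'(1) = 5, x_1 = 1 - 5/8 = 3/8
Step 2: f'(3/8) = 0, x_2 = 3/8 (converged)
Newton's method converges in 1 step for quadratics.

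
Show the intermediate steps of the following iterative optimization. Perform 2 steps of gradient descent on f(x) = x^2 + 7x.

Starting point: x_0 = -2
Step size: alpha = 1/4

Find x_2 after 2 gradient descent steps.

f(x) = x^2 + 7x, f'(x) = 2x + (7)
Step 1: f'(-2) = 3, x_1 = -2 - 1/4 * 3 = -11/4
Step 2: f'(-11/4) = 3/2, x_2 = -11/4 - 1/4 * 3/2 = -25/8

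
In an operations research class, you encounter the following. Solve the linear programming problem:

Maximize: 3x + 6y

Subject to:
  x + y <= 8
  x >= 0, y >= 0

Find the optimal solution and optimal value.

The feasible region has vertices at [(0, 0), (8, 0), (0, 8)].
Checking objective 3x + 6y at each vertex:
  (0, 0): 3*0 + 6*0 = 0
  (8, 0): 3*8 + 6*0 = 24
  (0, 8): 3*0 + 6*8 = 48
Maximum is 48 at (0, 8).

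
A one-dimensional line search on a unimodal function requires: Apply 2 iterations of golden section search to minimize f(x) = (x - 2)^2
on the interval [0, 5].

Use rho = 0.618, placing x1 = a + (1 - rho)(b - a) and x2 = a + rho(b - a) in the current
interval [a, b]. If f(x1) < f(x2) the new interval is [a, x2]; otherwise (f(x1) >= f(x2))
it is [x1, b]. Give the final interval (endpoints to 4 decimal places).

Golden section search for min of f(x) = (x - 2)^2 on [0, 5].
Each step: x1 = a + (1 - rho)(b - a), x2 = a + rho(b - a); if f(x1) < f(x2) keep [a, x2], otherwise keep [x1, b].
Step 1: [0.0000, 5.0000], x1=1.9100 (f=0.0081), x2=3.0900 (f=1.1881); f(x1) < f(x2) => keep [0.0000, 3.0900]
Step 2: [0.0000, 3.0900], x1=1.1804 (f=0.6718), x2=1.9096 (f=0.0082); f(x1) > f(x2) => keep [1.1804, 3.0900]
Final interval: [1.1804, 3.0900]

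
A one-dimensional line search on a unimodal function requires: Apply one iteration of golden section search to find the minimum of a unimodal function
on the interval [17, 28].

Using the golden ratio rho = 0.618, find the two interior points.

Golden section search on [17, 28].
Golden ratio rho = 0.618 (approx).
Interior points:
  x_1 = 17 + (1-0.618)*11 = 21.2020
  x_2 = 17 + 0.618*11 = 23.7980
Compare f(x_1) and f(x_2) to determine which subinterval to keep.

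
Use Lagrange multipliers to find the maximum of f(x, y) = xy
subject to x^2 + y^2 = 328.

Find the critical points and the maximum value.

Lagrange conditions: y = 2*lambda*x and x = 2*lambda*y
If x = 0 then y = 0, violating the constraint, so x, y != 0.
Dividing: y/x = x/y => x^2 = y^2 => y = x or y = -x
Constraint: 2x^2 = 328 => x^2 = 164 => x = +/-sqrt(164)
Critical points: (sqrt(164), sqrt(164)), (-sqrt(164), -sqrt(164)), (sqrt(164), -sqrt(164)), (-sqrt(164), sqrt(164))
  y = x:  xy = x^2 = 164  at (sqrt(164), sqrt(164)) and (-sqrt(164), -sqrt(164))
  y = -x: xy = -x^2 = -164 at (sqrt(164), -sqrt(164)) and (-sqrt(164), sqrt(164))
Maximum xy = 164 at (sqrt(164), sqrt(164)) and (-sqrt(164), -sqrt(164))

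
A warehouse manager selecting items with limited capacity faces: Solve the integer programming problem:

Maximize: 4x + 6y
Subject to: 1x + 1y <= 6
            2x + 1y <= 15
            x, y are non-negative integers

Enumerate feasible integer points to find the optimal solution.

Constraint 1: 1x + 1y <= 6
Constraint 2: 2x + 1y <= 15
Feasible x range (need y >= 0): 0 <= x <= min(6/1, 15/2) => x in {0, ..., 6}.
Enumerate feasible integer points row by row (the coefficient of y is 6 > 0, so for each x the largest feasible y gives the best value):
  x = 0: y <= min((6 - 1*0)/1, (15 - 2*0)/1) => y in {0, ..., 6}; best 4*0 + 6*6 = 36
  x = 1: y <= min((6 - 1*1)/1, (15 - 2*1)/1) => y in {0, ..., 5}; best 4*1 + 6*5 = 34
  x = 2: y <= min((6 - 1*2)/1, (15 - 2*2)/1) => y in {0, ..., 4}; best 4*2 + 6*4 = 32
  x = 3: y <= min((6 - 1*3)/1, (15 - 2*3)/1) => y in {0, ..., 3}; best 4*3 + 6*3 = 30
  x = 4: y <= min((6 - 1*4)/1, (15 - 2*4)/1) => y in {0, ..., 2}; best 4*4 + 6*2 = 28
  x = 5: y <= min((6 - 1*5)/1, (15 - 2*5)/1) => y in {0, ..., 1}; best 4*5 + 6*1 = 26
  x = 6: y <= min((6 - 1*6)/1, (15 - 2*6)/1) => y in {0}; best 4*6 + 6*0 = 24
The maximum 4x + 6y = 36 is achieved at x = 0, y = 6.
Check: 1*0 + 1*6 = 6 <= 6 and 2*0 + 1*6 = 6 <= 15.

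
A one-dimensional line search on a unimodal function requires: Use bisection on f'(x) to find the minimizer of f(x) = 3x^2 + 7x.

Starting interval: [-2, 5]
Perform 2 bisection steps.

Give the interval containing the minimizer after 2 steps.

Finding critical point of f(x) = 3x^2 + 7x using bisection on f'(x) = 6x + 7.
f'(x) = 0 when x = -7/6.
Starting interval: [-2, 5]
Step 1: mid = 3/2, f'(mid) = 16, new interval = [-2, 3/2]
Step 2: mid = -1/4, f'(mid) = 11/2, new interval = [-2, -1/4]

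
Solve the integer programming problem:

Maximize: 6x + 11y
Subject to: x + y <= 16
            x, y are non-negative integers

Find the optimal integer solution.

Objective: 6x + 11y, constraint: x + y <= 16
Coefficient of y is 11 > coefficient of x is 6, so allocate the entire budget to y.
Optimal: x = 0, y = 16, value = 176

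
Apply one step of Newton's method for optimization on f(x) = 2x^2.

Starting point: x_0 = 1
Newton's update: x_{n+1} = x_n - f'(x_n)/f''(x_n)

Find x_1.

f(x) = 2x^2
f'(x) = 4x + (0), f''(x) = 4
Newton step: x_1 = x_0 - f'(x_0)/f''(x_0)
f'(1) = 4
x_1 = 1 - 4/4 = 0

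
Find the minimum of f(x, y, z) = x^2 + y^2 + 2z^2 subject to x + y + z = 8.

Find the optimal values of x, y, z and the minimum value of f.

Using Lagrange multipliers on f = x^2 + y^2 + 2z^2 with constraint x + y + z = 8:
Conditions: 2*1*x = lambda, 2*1*y = lambda, 2*2*z = lambda
So x = lambda/2, y = lambda/2, z = lambda/4
Substituting into constraint: lambda * (5/4) = 8
lambda = 32/5
x = 16/5, y = 16/5, z = 8/5
Minimum value = 128/5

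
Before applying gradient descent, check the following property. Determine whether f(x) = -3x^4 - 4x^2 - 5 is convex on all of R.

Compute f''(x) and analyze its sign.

f(x) = -3x^4 - 4x^2 - 5
f'(x) = -12x^3 + -8x
f''(x) = -36x^2 + -8
f''(x) = -36x^2 + -8 <= -8 < 0 for all x
Therefore, f is concave on R.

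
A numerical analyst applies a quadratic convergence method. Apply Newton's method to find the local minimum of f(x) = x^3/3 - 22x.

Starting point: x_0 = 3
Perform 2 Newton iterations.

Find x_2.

f(x) = x^3/3 - 22x
f'(x) = x^2 - 22, f''(x) = 2x
Newton update: x_{n+1} = x_n - (x_n^2 - 22)/(2*x_n)
Step 1: x_0 = 3, f'=-13, f''=6, x_1 = 31/6
Step 2: x_1 = 31/6, f'=169/36, f''=31/3, x_2 = 1753/372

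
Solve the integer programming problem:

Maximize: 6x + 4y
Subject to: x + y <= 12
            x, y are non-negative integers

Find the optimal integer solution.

Objective: 6x + 4y, constraint: x + y <= 12
Coefficient of x is 6 >= coefficient of y is 4, so allocate the entire budget to x.
Optimal: x = 12, y = 0, value = 72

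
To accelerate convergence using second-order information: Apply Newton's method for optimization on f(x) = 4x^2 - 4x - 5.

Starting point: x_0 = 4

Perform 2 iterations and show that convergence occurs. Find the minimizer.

f(x) = 4x^2 - 4x - 5, f'(x) = 8x + (-4), f''(x) = 8
Step 1: f'(4) = 28, x_1 = 4 - 28/8 = 1/2
Step 2: f'(1/2) = 0, x_2 = 1/2 (converged)
Newton's method converges in 1 step for quadratics.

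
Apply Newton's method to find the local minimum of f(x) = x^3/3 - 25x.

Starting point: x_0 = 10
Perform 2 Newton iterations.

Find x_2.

f(x) = x^3/3 - 25x
f'(x) = x^2 - 25, f''(x) = 2x
Newton update: x_{n+1} = x_n - (x_n^2 - 25)/(2*x_n)
Step 1: x_0 = 10, f'=75, f''=20, x_1 = 25/4
Step 2: x_1 = 25/4, f'=225/16, f''=25/2, x_2 = 41/8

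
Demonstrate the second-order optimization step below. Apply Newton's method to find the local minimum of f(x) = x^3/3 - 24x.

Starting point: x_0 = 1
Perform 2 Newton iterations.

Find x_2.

f(x) = x^3/3 - 24x
f'(x) = x^2 - 24, f''(x) = 2x
Newton update: x_{n+1} = x_n - (x_n^2 - 24)/(2*x_n)
Step 1: x_0 = 1, f'=-23, f''=2, x_1 = 25/2
Step 2: x_1 = 25/2, f'=529/4, f''=25, x_2 = 721/100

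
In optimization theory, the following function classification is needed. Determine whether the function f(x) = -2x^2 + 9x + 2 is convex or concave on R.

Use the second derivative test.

f(x) = -2x^2 + 9x + 2
f'(x) = -4x + 9
f''(x) = -4
Since f''(x) = -4 < 0 for all x, f is concave on R.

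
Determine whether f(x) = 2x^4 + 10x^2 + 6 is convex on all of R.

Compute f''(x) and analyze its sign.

f(x) = 2x^4 + 10x^2 + 6
f'(x) = 8x^3 + 20x
f''(x) = 24x^2 + 20
f''(x) = 24x^2 + 20 >= 20 > 0 for all x
Therefore, f is convex on R.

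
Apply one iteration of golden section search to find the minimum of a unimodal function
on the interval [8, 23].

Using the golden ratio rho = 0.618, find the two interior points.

Golden section search on [8, 23].
Golden ratio rho = 0.618 (approx).
Interior points:
  x_1 = 8 + (1-0.618)*15 = 13.7300
  x_2 = 8 + 0.618*15 = 17.2700
Compare f(x_1) and f(x_2) to determine which subinterval to keep.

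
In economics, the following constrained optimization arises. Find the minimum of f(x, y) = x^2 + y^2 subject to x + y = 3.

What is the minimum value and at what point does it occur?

Substitute y = 3 - x into f(x,y) = x^2 + y^2:
g(x) = x^2 + (3 - x)^2 = 2x^2 - 6x + 9
g'(x) = 4x - 6 = 0  =>  x = 3/2
y = 3 - 3/2 = 3/2
Minimum value = (3/2)^2 + (3/2)^2 = 9/2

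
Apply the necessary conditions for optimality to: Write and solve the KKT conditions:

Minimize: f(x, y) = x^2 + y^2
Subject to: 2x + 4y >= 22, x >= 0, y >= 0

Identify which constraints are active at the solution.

KKT conditions for min x^2 + y^2 s.t. 2x + 4y >= 22, x >= 0, y >= 0:
Stationarity: 2x = mu*2 + mu_x, 2y = mu*4 + mu_y, with mu, mu_x, mu_y >= 0
Complementary slackness: mu*(2x + 4y - 22) = 0, mu_x*x = 0, mu_y*y = 0
(0, 0) is infeasible (2*0 + 4*0 < 22), so if mu = 0 stationarity would force x = mu_x/2 >= 0, y = mu_y/2 >= 0 with mu_x*x = mu_y*y = 0, i.e. x = y = 0: contradiction. Hence mu > 0 and 2x + 4y = 22 is active.
Try x > 0, y > 0 (so mu_x = mu_y = 0): x = 2*mu/2, y = 4*mu/2
Substitute: 2*(2*mu/2) + 4*(4*mu/2) = 22
  mu*20/2 = 22 => mu = 11/5
x* = 11/5 > 0, y* = 22/5 > 0, consistent with mu_x = mu_y = 0.
f is convex and the constraints are linear, so this KKT point is the global minimum.
f* = 121/5
Active constraints: 2x + 4y >= 22 (holds with equality, mu = 11/5 > 0); x >= 0 and y >= 0 are inactive (mu_x = mu_y = 0).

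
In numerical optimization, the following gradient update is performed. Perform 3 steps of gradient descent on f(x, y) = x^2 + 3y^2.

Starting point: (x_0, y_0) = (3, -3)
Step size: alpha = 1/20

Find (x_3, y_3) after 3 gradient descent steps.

f(x,y) = x^2 + 3y^2
grad_x = 2x + 0y, grad_y = 6y + 0x
Step 1: grad = (6, -18), (27/10, -21/10)
Step 2: grad = (27/5, -63/5), (243/100, -147/100)
Step 3: grad = (243/50, -441/50), (2187/1000, -1029/1000)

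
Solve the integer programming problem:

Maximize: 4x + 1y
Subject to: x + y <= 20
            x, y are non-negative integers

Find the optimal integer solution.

Objective: 4x + 1y, constraint: x + y <= 20
Coefficient of x is 4 >= coefficient of y is 1, so allocate the entire budget to x.
Optimal: x = 20, y = 0, value = 80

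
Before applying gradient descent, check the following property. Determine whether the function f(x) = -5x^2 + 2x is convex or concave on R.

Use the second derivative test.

f(x) = -5x^2 + 2x
f'(x) = -10x + 2
f''(x) = -10
Since f''(x) = -10 < 0 for all x, f is concave on R.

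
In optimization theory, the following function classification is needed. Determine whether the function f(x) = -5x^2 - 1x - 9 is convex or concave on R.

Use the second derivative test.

f(x) = -5x^2 - 1x - 9
f'(x) = -10x - 1
f''(x) = -10
Since f''(x) = -10 < 0 for all x, f is concave on R.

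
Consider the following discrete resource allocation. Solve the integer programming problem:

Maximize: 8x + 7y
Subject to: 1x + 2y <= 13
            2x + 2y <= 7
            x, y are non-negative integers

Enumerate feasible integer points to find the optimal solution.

Constraint 1: 1x + 2y <= 13
Constraint 2: 2x + 2y <= 7
Feasible x range (need y >= 0): 0 <= x <= min(13/1, 7/2) => x in {0, ..., 3}.
Enumerate feasible integer points row by row (the coefficient of y is 7 > 0, so for each x the largest feasible y gives the best value):
  x = 0: y <= min((13 - 1*0)/2, (7 - 2*0)/2) => y in {0, ..., 3}; best 8*0 + 7*3 = 21
  x = 1: y <= min((13 - 1*1)/2, (7 - 2*1)/2) => y in {0, ..., 2}; best 8*1 + 7*2 = 22
  x = 2: y <= min((13 - 1*2)/2, (7 - 2*2)/2) => y in {0, ..., 1}; best 8*2 + 7*1 = 23
  x = 3: y <= min((13 - 1*3)/2, (7 - 2*3)/2) => y in {0}; best 8*3 + 7*0 = 24
The maximum 8x + 7y = 24 is achieved at x = 3, y = 0.
Check: 1*3 + 2*0 = 3 <= 13 and 2*3 + 2*0 = 6 <= 7.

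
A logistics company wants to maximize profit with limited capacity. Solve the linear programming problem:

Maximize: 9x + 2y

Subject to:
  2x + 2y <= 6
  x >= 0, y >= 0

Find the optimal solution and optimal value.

The feasible region has vertices at [(0, 0), (3, 0), (0, 3)].
Checking objective 9x + 2y at each vertex:
  (0, 0): 9*0 + 2*0 = 0
  (3, 0): 9*3 + 2*0 = 27
  (0, 3): 9*0 + 2*3 = 6
Maximum is 27 at (3, 0).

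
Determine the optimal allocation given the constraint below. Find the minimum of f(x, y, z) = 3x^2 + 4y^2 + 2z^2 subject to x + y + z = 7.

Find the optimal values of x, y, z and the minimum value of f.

Using Lagrange multipliers on f = 3x^2 + 4y^2 + 2z^2 with constraint x + y + z = 7:
Conditions: 2*3*x = lambda, 2*4*y = lambda, 2*2*z = lambda
So x = lambda/6, y = lambda/8, z = lambda/4
Substituting into constraint: lambda * (13/24) = 7
lambda = 168/13
x = 28/13, y = 21/13, z = 42/13
Minimum value = 588/13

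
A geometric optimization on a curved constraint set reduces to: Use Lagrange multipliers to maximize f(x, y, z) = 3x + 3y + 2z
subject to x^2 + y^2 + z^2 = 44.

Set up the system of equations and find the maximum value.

Lagrange conditions: 3 = 2*lambda*x, 3 = 2*lambda*y, 2 = 2*lambda*z
So x:3 = y:3 = z:2, i.e. x = 3t, y = 3t, z = 2t
Constraint: t^2*(3^2 + 3^2 + 2^2) = 44
  t^2 * 22 = 44  =>  t = sqrt(2)
Maximum = 3*3t + 3*3t + 2*2t = 22*sqrt(2) = sqrt(968)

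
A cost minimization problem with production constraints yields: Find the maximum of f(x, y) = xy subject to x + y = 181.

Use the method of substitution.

Substitute y = 181 - x into f(x,y) = xy:
g(x) = x(181 - x) = 181x - x^2
g'(x) = 181 - 2x = 0  =>  x = 181/2
y = 181 - 181/2 = 181/2
Maximum value = (181/2) * (181/2) = 32761/4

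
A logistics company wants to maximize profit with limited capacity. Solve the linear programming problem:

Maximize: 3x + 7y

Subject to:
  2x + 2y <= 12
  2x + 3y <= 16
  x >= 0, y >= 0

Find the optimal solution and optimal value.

Feasible vertices: (0, 0), (0, 16/3), (2, 4), (6, 0)
Objective 3x + 7y at each:
  (0, 0): 0
  (0, 16/3): 112/3
  (2, 4): 34
  (6, 0): 18
Maximum is 112/3 at (0, 16/3).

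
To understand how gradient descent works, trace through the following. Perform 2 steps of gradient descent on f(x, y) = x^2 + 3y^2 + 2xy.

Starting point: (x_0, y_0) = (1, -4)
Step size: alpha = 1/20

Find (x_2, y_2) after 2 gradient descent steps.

f(x,y) = x^2 + 3y^2 + 2xy
grad_x = 2x + 2y, grad_y = 6y + 2x
Step 1: grad = (-6, -22), (13/10, -29/10)
Step 2: grad = (-16/5, -74/5), (73/50, -54/25)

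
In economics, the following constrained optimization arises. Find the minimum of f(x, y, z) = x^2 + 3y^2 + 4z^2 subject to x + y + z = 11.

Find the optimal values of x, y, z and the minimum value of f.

Using Lagrange multipliers on f = x^2 + 3y^2 + 4z^2 with constraint x + y + z = 11:
Conditions: 2*1*x = lambda, 2*3*y = lambda, 2*4*z = lambda
So x = lambda/2, y = lambda/6, z = lambda/8
Substituting into constraint: lambda * (19/24) = 11
lambda = 264/19
x = 132/19, y = 44/19, z = 33/19
Minimum value = 1452/19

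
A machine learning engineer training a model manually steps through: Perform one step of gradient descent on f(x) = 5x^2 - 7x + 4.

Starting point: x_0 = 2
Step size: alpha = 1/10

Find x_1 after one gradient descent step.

f(x) = 5x^2 - 7x + 4
f'(x) = 10x - 7
f'(2) = 10*2 + (-7) = 13
x_1 = x_0 - alpha * f'(x_0) = 2 - 1/10 * 13 = 7/10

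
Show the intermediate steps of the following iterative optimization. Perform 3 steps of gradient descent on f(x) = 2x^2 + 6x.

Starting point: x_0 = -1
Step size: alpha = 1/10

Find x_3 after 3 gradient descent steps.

f(x) = 2x^2 + 6x, f'(x) = 4x + (6)
Step 1: f'(-1) = 2, x_1 = -1 - 1/10 * 2 = -6/5
Step 2: f'(-6/5) = 6/5, x_2 = -6/5 - 1/10 * 6/5 = -33/25
Step 3: f'(-33/25) = 18/25, x_3 = -33/25 - 1/10 * 18/25 = -174/125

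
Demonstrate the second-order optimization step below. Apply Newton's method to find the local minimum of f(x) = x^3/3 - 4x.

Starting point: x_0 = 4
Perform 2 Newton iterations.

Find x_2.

f(x) = x^3/3 - 4x
f'(x) = x^2 - 4, f''(x) = 2x
Newton update: x_{n+1} = x_n - (x_n^2 - 4)/(2*x_n)
Step 1: x_0 = 4, f'=12, f''=8, x_1 = 5/2
Step 2: x_1 = 5/2, f'=9/4, f''=5, x_2 = 41/20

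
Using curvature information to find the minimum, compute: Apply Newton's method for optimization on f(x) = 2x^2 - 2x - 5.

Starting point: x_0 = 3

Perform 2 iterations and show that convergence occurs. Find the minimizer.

f(x) = 2x^2 - 2x - 5, f'(x) = 4x + (-2), f''(x) = 4
Step 1: f'(3) = 10, x_1 = 3 - 10/4 = 1/2
Step 2: f'(1/2) = 0, x_2 = 1/2 (converged)
Newton's method converges in 1 step for quadratics.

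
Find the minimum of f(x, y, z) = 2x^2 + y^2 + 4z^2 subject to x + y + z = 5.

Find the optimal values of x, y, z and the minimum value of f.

Using Lagrange multipliers on f = 2x^2 + y^2 + 4z^2 with constraint x + y + z = 5:
Conditions: 2*2*x = lambda, 2*1*y = lambda, 2*4*z = lambda
So x = lambda/4, y = lambda/2, z = lambda/8
Substituting into constraint: lambda * (7/8) = 5
lambda = 40/7
x = 10/7, y = 20/7, z = 5/7
Minimum value = 100/7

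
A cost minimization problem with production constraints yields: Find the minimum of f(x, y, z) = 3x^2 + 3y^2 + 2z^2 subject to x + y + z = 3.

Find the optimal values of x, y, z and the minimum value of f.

Using Lagrange multipliers on f = 3x^2 + 3y^2 + 2z^2 with constraint x + y + z = 3:
Conditions: 2*3*x = lambda, 2*3*y = lambda, 2*2*z = lambda
So x = lambda/6, y = lambda/6, z = lambda/4
Substituting into constraint: lambda * (7/12) = 3
lambda = 36/7
x = 6/7, y = 6/7, z = 9/7
Minimum value = 54/7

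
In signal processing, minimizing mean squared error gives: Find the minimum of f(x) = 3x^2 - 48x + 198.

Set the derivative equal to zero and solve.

f(x) = 3x^2 - 48x + 198
f'(x) = 6x + (-48) = 0
x = 48/6 = 8
f(8) = 6
Since f''(x) = 6 > 0, this is a minimum.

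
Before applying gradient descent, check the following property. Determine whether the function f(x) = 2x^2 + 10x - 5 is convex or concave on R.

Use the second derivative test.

f(x) = 2x^2 + 10x - 5
f'(x) = 4x + 10
f''(x) = 4
Since f''(x) = 4 > 0 for all x, f is convex on R.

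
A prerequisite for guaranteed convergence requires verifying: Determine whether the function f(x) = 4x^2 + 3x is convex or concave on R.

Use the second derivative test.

f(x) = 4x^2 + 3x
f'(x) = 8x + 3
f''(x) = 8
Since f''(x) = 8 > 0 for all x, f is convex on R.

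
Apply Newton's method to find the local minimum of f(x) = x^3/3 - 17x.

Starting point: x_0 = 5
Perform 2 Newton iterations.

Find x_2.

f(x) = x^3/3 - 17x
f'(x) = x^2 - 17, f''(x) = 2x
Newton update: x_{n+1} = x_n - (x_n^2 - 17)/(2*x_n)
Step 1: x_0 = 5, f'=8, f''=10, x_1 = 21/5
Step 2: x_1 = 21/5, f'=16/25, f''=42/5, x_2 = 433/105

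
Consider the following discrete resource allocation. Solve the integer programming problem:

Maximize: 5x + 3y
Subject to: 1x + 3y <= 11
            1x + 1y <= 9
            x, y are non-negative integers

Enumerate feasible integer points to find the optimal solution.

Constraint 1: 1x + 3y <= 11
Constraint 2: 1x + 1y <= 9
Feasible x range (need y >= 0): 0 <= x <= min(11/1, 9/1) => x in {0, ..., 9}.
Enumerate feasible integer points row by row (the coefficient of y is 3 > 0, so for each x the largest feasible y gives the best value):
  x = 0: y <= min((11 - 1*0)/3, (9 - 1*0)/1) => y in {0, ..., 3}; best 5*0 + 3*3 = 9
  x = 1: y <= min((11 - 1*1)/3, (9 - 1*1)/1) => y in {0, ..., 3}; best 5*1 + 3*3 = 14
  x = 2: y <= min((11 - 1*2)/3, (9 - 1*2)/1) => y in {0, ..., 3}; best 5*2 + 3*3 = 19
  x = 3: y <= min((11 - 1*3)/3, (9 - 1*3)/1) => y in {0, ..., 2}; best 5*3 + 3*2 = 21
  x = 4: y <= min((11 - 1*4)/3, (9 - 1*4)/1) => y in {0, ..., 2}; best 5*4 + 3*2 = 26
  x = 5: y <= min((11 - 1*5)/3, (9 - 1*5)/1) => y in {0, ..., 2}; best 5*5 + 3*2 = 31
  x = 6: y <= min((11 - 1*6)/3, (9 - 1*6)/1) => y in {0, ..., 1}; best 5*6 + 3*1 = 33
  x = 7: y <= min((11 - 1*7)/3, (9 - 1*7)/1) => y in {0, ..., 1}; best 5*7 + 3*1 = 38
  x = 8: y <= min((11 - 1*8)/3, (9 - 1*8)/1) => y in {0, ..., 1}; best 5*8 + 3*1 = 43
  x = 9: y <= min((11 - 1*9)/3, (9 - 1*9)/1) => y in {0}; best 5*9 + 3*0 = 45
The maximum 5x + 3y = 45 is achieved at x = 9, y = 0.
Check: 1*9 + 3*0 = 9 <= 11 and 1*9 + 1*0 = 9 <= 9.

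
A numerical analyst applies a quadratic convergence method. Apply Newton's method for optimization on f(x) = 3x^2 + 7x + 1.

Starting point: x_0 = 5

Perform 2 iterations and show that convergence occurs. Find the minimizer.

f(x) = 3x^2 + 7x + 1, f'(x) = 6x + (7), f''(x) = 6
Step 1: f'(5) = 37, x_1 = 5 - 37/6 = -7/6
Step 2: f'(-7/6) = 0, x_2 = -7/6 (converged)
Newton's method converges in 1 step for quadratics.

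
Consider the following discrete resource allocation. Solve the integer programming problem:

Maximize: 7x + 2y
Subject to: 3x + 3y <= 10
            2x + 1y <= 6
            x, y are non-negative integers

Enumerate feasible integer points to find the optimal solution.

Constraint 1: 3x + 3y <= 10
Constraint 2: 2x + 1y <= 6
Feasible x range (need y >= 0): 0 <= x <= min(10/3, 6/2) => x in {0, ..., 3}.
Enumerate feasible integer points row by row (the coefficient of y is 2 > 0, so for each x the largest feasible y gives the best value):
  x = 0: y <= min((10 - 3*0)/3, (6 - 2*0)/1) => y in {0, ..., 3}; best 7*0 + 2*3 = 6
  x = 1: y <= min((10 - 3*1)/3, (6 - 2*1)/1) => y in {0, ..., 2}; best 7*1 + 2*2 = 11
  x = 2: y <= min((10 - 3*2)/3, (6 - 2*2)/1) => y in {0, ..., 1}; best 7*2 + 2*1 = 16
  x = 3: y <= min((10 - 3*3)/3, (6 - 2*3)/1) => y in {0}; best 7*3 + 2*0 = 21
The maximum 7x + 2y = 21 is achieved at x = 3, y = 0.
Check: 3*3 + 3*0 = 9 <= 10 and 2*3 + 1*0 = 6 <= 6.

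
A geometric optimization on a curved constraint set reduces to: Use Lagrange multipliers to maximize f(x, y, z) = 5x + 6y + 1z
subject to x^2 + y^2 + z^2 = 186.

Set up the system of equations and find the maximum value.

Lagrange conditions: 5 = 2*lambda*x, 6 = 2*lambda*y, 1 = 2*lambda*z
So x:5 = y:6 = z:1, i.e. x = 5t, y = 6t, z = 1t
Constraint: t^2*(5^2 + 6^2 + 1^2) = 186
  t^2 * 62 = 186  =>  t = sqrt(3)
Maximum = 5*5t + 6*6t + 1*1t = 62*sqrt(3) = sqrt(11532)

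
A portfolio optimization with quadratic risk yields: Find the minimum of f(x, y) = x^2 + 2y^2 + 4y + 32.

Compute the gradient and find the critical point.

f(x,y) = x^2 + 2y^2 + 4y + 32
df/dx = 2x + (0) = 0  =>  x = 0
df/dy = 4y + (4) = 0  =>  y = -1
f(0, -1) = 1*(0)^2 + 2*(-1)^2 + 4*(-1) + 32 = 30
Hessian is diagonal with entries 2, 4 > 0, so this is a minimum.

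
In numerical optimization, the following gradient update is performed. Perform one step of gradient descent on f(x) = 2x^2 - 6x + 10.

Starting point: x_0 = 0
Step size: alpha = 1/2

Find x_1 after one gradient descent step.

f(x) = 2x^2 - 6x + 10
f'(x) = 4x - 6
f'(0) = 4*0 + (-6) = -6
x_1 = x_0 - alpha * f'(x_0) = 0 - 1/2 * -6 = 3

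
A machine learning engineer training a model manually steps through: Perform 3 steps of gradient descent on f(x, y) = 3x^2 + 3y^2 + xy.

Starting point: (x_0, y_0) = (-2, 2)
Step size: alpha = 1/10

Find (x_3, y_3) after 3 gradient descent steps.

f(x,y) = 3x^2 + 3y^2 + xy
grad_x = 6x + 1y, grad_y = 6y + 1x
Step 1: grad = (-10, 10), (-1, 1)
Step 2: grad = (-5, 5), (-1/2, 1/2)
Step 3: grad = (-5/2, 5/2), (-1/4, 1/4)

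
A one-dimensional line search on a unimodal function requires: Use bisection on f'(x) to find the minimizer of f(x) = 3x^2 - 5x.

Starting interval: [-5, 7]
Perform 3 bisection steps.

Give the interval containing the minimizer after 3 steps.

Finding critical point of f(x) = 3x^2 - 5x using bisection on f'(x) = 6x + -5.
f'(x) = 0 when x = 5/6.
Starting interval: [-5, 7]
Step 1: mid = 1, f'(mid) = 1, new interval = [-5, 1]
Step 2: mid = -2, f'(mid) = -17, new interval = [-2, 1]
Step 3: mid = -1/2, f'(mid) = -8, new interval = [-1/2, 1]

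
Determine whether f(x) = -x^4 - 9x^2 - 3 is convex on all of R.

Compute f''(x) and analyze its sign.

f(x) = -x^4 - 9x^2 - 3
f'(x) = -4x^3 + -18x
f''(x) = -12x^2 + -18
f''(x) = -12x^2 + -18 <= -18 < 0 for all x
Therefore, f is concave on R.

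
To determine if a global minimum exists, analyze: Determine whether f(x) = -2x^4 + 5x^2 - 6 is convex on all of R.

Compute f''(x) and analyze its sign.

f(x) = -2x^4 + 5x^2 - 6
f'(x) = -8x^3 + 10x
f''(x) = -24x^2 + 10
f''(x) = -24x^2 + 10 -> -inf as |x| -> inf
Therefore, f is not globally convex on R.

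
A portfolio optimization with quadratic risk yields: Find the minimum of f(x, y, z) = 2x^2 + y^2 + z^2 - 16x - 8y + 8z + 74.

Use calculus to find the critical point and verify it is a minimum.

f(x,y,z) = 2x^2 + y^2 + z^2 - 16x - 8y + 8z + 74
df/dx = 4x + (-16) = 0 => x = 4
df/dy = 2y + (-8) = 0 => y = 4
df/dz = 2z + (8) = 0 => z = -4
f(4,4,-4) = 2*(4)^2 + 1*(4)^2 + 1*(-4)^2 + -16*(4) + -8*(4) + 8*(-4) + 74 = 10
Hessian is diagonal with entries 4, 2, 2 > 0, confirmed minimum.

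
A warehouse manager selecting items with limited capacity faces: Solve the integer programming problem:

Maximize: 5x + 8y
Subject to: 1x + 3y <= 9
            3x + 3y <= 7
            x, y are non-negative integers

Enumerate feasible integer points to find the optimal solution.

Constraint 1: 1x + 3y <= 9
Constraint 2: 3x + 3y <= 7
Feasible x range (need y >= 0): 0 <= x <= min(9/1, 7/3) => x in {0, ..., 2}.
Enumerate feasible integer points row by row (the coefficient of y is 8 > 0, so for each x the largest feasible y gives the best value):
  x = 0: y <= min((9 - 1*0)/3, (7 - 3*0)/3) => y in {0, ..., 2}; best 5*0 + 8*2 = 16
  x = 1: y <= min((9 - 1*1)/3, (7 - 3*1)/3) => y in {0, ..., 1}; best 5*1 + 8*1 = 13
  x = 2: y <= min((9 - 1*2)/3, (7 - 3*2)/3) => y in {0}; best 5*2 + 8*0 = 10
The maximum 5x + 8y = 16 is achieved at x = 0, y = 2.
Check: 1*0 + 3*2 = 6 <= 9 and 3*0 + 3*2 = 6 <= 7.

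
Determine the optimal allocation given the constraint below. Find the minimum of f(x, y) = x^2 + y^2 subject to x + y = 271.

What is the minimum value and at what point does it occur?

Substitute y = 271 - x into f(x,y) = x^2 + y^2:
g(x) = x^2 + (271 - x)^2 = 2x^2 - 542x + 73441
g'(x) = 4x - 542 = 0  =>  x = 271/2
y = 271 - 271/2 = 271/2
Minimum value = (271/2)^2 + (271/2)^2 = 73441/2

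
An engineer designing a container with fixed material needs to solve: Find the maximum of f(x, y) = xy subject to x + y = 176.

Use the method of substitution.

Substitute y = 176 - x into f(x,y) = xy:
g(x) = x(176 - x) = 176x - x^2
g'(x) = 176 - 2x = 0  =>  x = 88
y = 176 - 88 = 88
Maximum value = 88 * 88 = 7744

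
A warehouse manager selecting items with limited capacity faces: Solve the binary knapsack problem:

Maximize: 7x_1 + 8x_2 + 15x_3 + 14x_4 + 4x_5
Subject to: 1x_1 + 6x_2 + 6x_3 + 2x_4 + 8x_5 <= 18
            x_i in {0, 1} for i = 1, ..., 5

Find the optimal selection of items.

Items: item 1 (v=7, w=1), item 2 (v=8, w=6), item 3 (v=15, w=6), item 4 (v=14, w=2), item 5 (v=4, w=8)
Capacity: 18
Checking all 32 subsets (w = total weight, v = total value):
  {}: w = 0, v = 0
  {1}: w = 1, v = 7
  {2}: w = 6, v = 8
  {3}: w = 6, v = 15
  {4}: w = 2, v = 14
  {5}: w = 8, v = 4
  {1, 2}: w = 7, v = 15
  {1, 3}: w = 7, v = 22
  {1, 4}: w = 3, v = 21
  {1, 5}: w = 9, v = 11
  {2, 3}: w = 12, v = 23
  {2, 4}: w = 8, v = 22
  {2, 5}: w = 14, v = 12
  {3, 4}: w = 8, v = 29
  {3, 5}: w = 14, v = 19
  {4, 5}: w = 10, v = 18
  {1, 2, 3}: w = 13, v = 30
  {1, 2, 4}: w = 9, v = 29
  {1, 2, 5}: w = 15, v = 19
  {1, 3, 4}: w = 9, v = 36
  {1, 3, 5}: w = 15, v = 26
  {1, 4, 5}: w = 11, v = 25
  {2, 3, 4}: w = 14, v = 37
  {2, 3, 5}: w = 20 > 18, infeasible
  {2, 4, 5}: w = 16, v = 26
  {3, 4, 5}: w = 16, v = 33
  {1, 2, 3, 4}: w = 15, v = 44
  {1, 2, 3, 5}: w = 21 > 18, infeasible
  {1, 2, 4, 5}: w = 17, v = 33
  {1, 3, 4, 5}: w = 17, v = 40
  {2, 3, 4, 5}: w = 22 > 18, infeasible
  {1, 2, 3, 4, 5}: w = 23 > 18, infeasible
Best feasible subset: items [1, 2, 3, 4]
Total weight: 15 <= 18, total value: 44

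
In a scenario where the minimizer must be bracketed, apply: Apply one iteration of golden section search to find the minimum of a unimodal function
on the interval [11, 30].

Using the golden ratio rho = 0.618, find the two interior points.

Golden section search on [11, 30].
Golden ratio rho = 0.618 (approx).
Interior points:
  x_1 = 11 + (1-0.618)*19 = 18.2580
  x_2 = 11 + 0.618*19 = 22.7420
Compare f(x_1) and f(x_2) to determine which subinterval to keep.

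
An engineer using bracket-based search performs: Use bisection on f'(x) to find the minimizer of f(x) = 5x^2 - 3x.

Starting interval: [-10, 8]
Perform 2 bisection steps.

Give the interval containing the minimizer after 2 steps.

Finding critical point of f(x) = 5x^2 - 3x using bisection on f'(x) = 10x + -3.
f'(x) = 0 when x = 3/10.
Starting interval: [-10, 8]
Step 1: mid = -1, f'(mid) = -13, new interval = [-1, 8]
Step 2: mid = 7/2, f'(mid) = 32, new interval = [-1, 7/2]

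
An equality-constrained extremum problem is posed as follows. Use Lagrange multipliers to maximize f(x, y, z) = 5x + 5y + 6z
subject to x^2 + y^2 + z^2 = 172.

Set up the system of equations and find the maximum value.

Lagrange conditions: 5 = 2*lambda*x, 5 = 2*lambda*y, 6 = 2*lambda*z
So x:5 = y:5 = z:6, i.e. x = 5t, y = 5t, z = 6t
Constraint: t^2*(5^2 + 5^2 + 6^2) = 172
  t^2 * 86 = 172  =>  t = sqrt(2)
Maximum = 5*5t + 5*5t + 6*6t = 86*sqrt(2) = sqrt(14792)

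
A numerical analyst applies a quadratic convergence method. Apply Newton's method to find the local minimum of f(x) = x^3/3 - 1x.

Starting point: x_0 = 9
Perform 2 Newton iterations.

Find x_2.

f(x) = x^3/3 - 1x
f'(x) = x^2 - 1, f''(x) = 2x
Newton update: x_{n+1} = x_n - (x_n^2 - 1)/(2*x_n)
Step 1: x_0 = 9, f'=80, f''=18, x_1 = 41/9
Step 2: x_1 = 41/9, f'=1600/81, f''=82/9, x_2 = 881/369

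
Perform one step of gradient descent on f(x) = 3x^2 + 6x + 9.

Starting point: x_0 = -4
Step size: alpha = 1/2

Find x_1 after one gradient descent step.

f(x) = 3x^2 + 6x + 9
f'(x) = 6x + 6
f'(-4) = 6*-4 + (6) = -18
x_1 = x_0 - alpha * f'(x_0) = -4 - 1/2 * -18 = 5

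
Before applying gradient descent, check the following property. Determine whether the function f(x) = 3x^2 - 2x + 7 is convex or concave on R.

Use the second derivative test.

f(x) = 3x^2 - 2x + 7
f'(x) = 6x - 2
f''(x) = 6
Since f''(x) = 6 > 0 for all x, f is convex on R.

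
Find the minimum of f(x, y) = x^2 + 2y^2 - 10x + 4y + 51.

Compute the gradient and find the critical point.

f(x,y) = x^2 + 2y^2 - 10x + 4y + 51
df/dx = 2x + (-10) = 0  =>  x = 5
df/dy = 4y + (4) = 0  =>  y = -1
f(5, -1) = 1*(5)^2 + 2*(-1)^2 + -10*(5) + 4*(-1) + 51 = 24
Hessian is diagonal with entries 2, 4 > 0, so this is a minimum.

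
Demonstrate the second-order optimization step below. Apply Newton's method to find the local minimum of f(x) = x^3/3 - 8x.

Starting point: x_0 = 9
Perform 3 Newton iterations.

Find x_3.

f(x) = x^3/3 - 8x
f'(x) = x^2 - 8, f''(x) = 2x
Newton update: x_{n+1} = x_n - (x_n^2 - 8)/(2*x_n)
Step 1: x_0 = 9, f'=73, f''=18, x_1 = 89/18
Step 2: x_1 = 89/18, f'=5329/324, f''=89/9, x_2 = 10513/3204
Step 3: x_2 = 10513/3204, f'=28398241/10265616, f''=10513/1602, x_3 = 192648097/67367304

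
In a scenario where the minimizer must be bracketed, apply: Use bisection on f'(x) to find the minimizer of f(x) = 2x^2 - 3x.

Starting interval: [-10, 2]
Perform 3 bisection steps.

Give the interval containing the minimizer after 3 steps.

Finding critical point of f(x) = 2x^2 - 3x using bisection on f'(x) = 4x + -3.
f'(x) = 0 when x = 3/4.
Starting interval: [-10, 2]
Step 1: mid = -4, f'(mid) = -19, new interval = [-4, 2]
Step 2: mid = -1, f'(mid) = -7, new interval = [-1, 2]
Step 3: mid = 1/2, f'(mid) = -1, new interval = [1/2, 2]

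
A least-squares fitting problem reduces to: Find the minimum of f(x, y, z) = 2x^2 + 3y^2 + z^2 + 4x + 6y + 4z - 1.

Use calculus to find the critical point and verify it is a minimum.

f(x,y,z) = 2x^2 + 3y^2 + z^2 + 4x + 6y + 4z - 1
df/dx = 4x + (4) = 0 => x = -1
df/dy = 6y + (6) = 0 => y = -1
df/dz = 2z + (4) = 0 => z = -2
f(-1,-1,-2) = 2*(-1)^2 + 3*(-1)^2 + 1*(-2)^2 + 4*(-1) + 6*(-1) + 4*(-2) + -1 = -10
Hessian is diagonal with entries 4, 6, 2 > 0, confirmed minimum.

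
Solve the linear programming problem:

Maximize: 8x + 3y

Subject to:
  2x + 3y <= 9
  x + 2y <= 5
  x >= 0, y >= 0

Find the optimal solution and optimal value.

Feasible vertices: (0, 0), (0, 5/2), (3, 1), (9/2, 0)
Objective 8x + 3y at each:
  (0, 0): 0
  (0, 5/2): 15/2
  (3, 1): 27
  (9/2, 0): 36
Maximum is 36 at (9/2, 0).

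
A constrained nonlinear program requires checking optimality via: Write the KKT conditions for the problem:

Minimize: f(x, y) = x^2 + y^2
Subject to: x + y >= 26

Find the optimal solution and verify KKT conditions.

KKT conditions for min x^2 + y^2 s.t. x + y >= 26:
Stationarity: 2x = mu, 2y = mu
So x = y = mu/2.
Complementary slackness: mu*(x + y - 26) = 0
Primal feasibility: x + y >= 26; dual feasibility: mu >= 0
If mu = 0 then x = y = 0, but 0 + 0 < 26 is infeasible, so the constraint is active.
Constraint active: x + y = 2*(mu/2) = 26 => mu = 26
x = y = 13, f = 338
Verify: stationarity 2*13 = 26 = mu; primal 13 + 13 = 26 >= 26; dual mu = 26 >= 0; complementary slackness 26*(26 - 26) = 0. All KKT conditions hold.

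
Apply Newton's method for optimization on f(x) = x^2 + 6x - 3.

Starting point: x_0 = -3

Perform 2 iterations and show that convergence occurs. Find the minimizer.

f(x) = x^2 + 6x - 3, f'(x) = 2x + (6), f''(x) = 2
Step 1: f'(-3) = 0, x_1 = -3 - 0/2 = -3
Step 2: f'(-3) = 0, x_2 = -3 (converged)
Newton's method converges in 1 step for quadratics.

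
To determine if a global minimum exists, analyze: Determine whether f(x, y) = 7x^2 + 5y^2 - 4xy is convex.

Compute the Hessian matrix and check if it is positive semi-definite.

f(x,y) = 7x^2 + 5y^2 - 4xy
Hessian H = [[14, -4], [-4, 10]]
trace(H) = 24, det(H) = 124
Eigenvalues: (24 +/- sqrt(80)) / 2 = 16.47, 7.528
Since both eigenvalues > 0, f is convex.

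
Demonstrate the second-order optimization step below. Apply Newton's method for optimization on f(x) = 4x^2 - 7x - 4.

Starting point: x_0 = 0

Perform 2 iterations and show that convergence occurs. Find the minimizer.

f(x) = 4x^2 - 7x - 4, f'(x) = 8x + (-7), f''(x) = 8
Step 1: f'(0) = -7, x_1 = 0 - -7/8 = 7/8
Step 2: f'(7/8) = 0, x_2 = 7/8 (converged)
Newton's method converges in 1 step for quadratics.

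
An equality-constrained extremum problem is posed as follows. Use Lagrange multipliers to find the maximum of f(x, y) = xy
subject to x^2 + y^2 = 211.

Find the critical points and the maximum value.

Lagrange conditions: y = 2*lambda*x and x = 2*lambda*y
If x = 0 then y = 0, violating the constraint, so x, y != 0.
Dividing: y/x = x/y => x^2 = y^2 => y = x or y = -x
Constraint: 2x^2 = 211 => x^2 = 211/2 => x = +/-sqrt(211/2)
Critical points: (sqrt(211/2), sqrt(211/2)), (-sqrt(211/2), -sqrt(211/2)), (sqrt(211/2), -sqrt(211/2)), (-sqrt(211/2), sqrt(211/2))
  y = x:  xy = x^2 = 211/2  at (sqrt(211/2), sqrt(211/2)) and (-sqrt(211/2), -sqrt(211/2))
  y = -x: xy = -x^2 = -211/2 at (sqrt(211/2), -sqrt(211/2)) and (-sqrt(211/2), sqrt(211/2))
Maximum xy = 211/2 at (sqrt(211/2), sqrt(211/2)) and (-sqrt(211/2), -sqrt(211/2))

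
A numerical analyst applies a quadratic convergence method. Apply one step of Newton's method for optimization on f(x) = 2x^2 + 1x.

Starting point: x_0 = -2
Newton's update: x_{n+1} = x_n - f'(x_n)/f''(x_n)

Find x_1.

f(x) = 2x^2 + 1x
f'(x) = 4x + (1), f''(x) = 4
Newton step: x_1 = x_0 - f'(x_0)/f''(x_0)
f'(-2) = -7
x_1 = -2 - -7/4 = -1/4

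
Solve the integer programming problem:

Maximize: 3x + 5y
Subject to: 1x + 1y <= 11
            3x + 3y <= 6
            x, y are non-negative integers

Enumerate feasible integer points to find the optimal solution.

Constraint 1: 1x + 1y <= 11
Constraint 2: 3x + 3y <= 6
Feasible x range (need y >= 0): 0 <= x <= min(11/1, 6/3) => x in {0, ..., 2}.
Enumerate feasible integer points row by row (the coefficient of y is 5 > 0, so for each x the largest feasible y gives the best value):
  x = 0: y <= min((11 - 1*0)/1, (6 - 3*0)/3) => y in {0, ..., 2}; best 3*0 + 5*2 = 10
  x = 1: y <= min((11 - 1*1)/1, (6 - 3*1)/3) => y in {0, ..., 1}; best 3*1 + 5*1 = 8
  x = 2: y <= min((11 - 1*2)/1, (6 - 3*2)/3) => y in {0}; best 3*2 + 5*0 = 6
The maximum 3x + 5y = 10 is achieved at x = 0, y = 2.
Check: 1*0 + 1*2 = 2 <= 11 and 3*0 + 3*2 = 6 <= 6.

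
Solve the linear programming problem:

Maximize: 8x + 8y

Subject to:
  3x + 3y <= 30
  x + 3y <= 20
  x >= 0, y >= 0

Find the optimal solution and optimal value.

Feasible vertices: (0, 0), (0, 20/3), (5, 5), (10, 0)
Objective 8x + 8y at each:
  (0, 0): 0
  (0, 20/3): 160/3
  (5, 5): 80
  (10, 0): 80
Maximum is 80 at (5, 5).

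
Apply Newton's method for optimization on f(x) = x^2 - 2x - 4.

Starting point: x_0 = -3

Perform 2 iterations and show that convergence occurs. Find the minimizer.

f(x) = x^2 - 2x - 4, f'(x) = 2x + (-2), f''(x) = 2
Step 1: f'(-3) = -8, x_1 = -3 - -8/2 = 1
Step 2: f'(1) = 0, x_2 = 1 (converged)
Newton's method converges in 1 step for quadratics.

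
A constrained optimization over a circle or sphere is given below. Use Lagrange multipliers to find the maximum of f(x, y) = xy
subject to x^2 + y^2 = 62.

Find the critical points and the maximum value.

Lagrange conditions: y = 2*lambda*x and x = 2*lambda*y
If x = 0 then y = 0, violating the constraint, so x, y != 0.
Dividing: y/x = x/y => x^2 = y^2 => y = x or y = -x
Constraint: 2x^2 = 62 => x^2 = 31 => x = +/-sqrt(31)
Critical points: (sqrt(31), sqrt(31)), (-sqrt(31), -sqrt(31)), (sqrt(31), -sqrt(31)), (-sqrt(31), sqrt(31))
  y = x:  xy = x^2 = 31  at (sqrt(31), sqrt(31)) and (-sqrt(31), -sqrt(31))
  y = -x: xy = -x^2 = -31 at (sqrt(31), -sqrt(31)) and (-sqrt(31), sqrt(31))
Maximum xy = 31 at (sqrt(31), sqrt(31)) and (-sqrt(31), -sqrt(31))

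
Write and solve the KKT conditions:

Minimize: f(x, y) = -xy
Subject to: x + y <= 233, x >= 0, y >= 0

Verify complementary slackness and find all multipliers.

Problem: min -xy s.t. x + y <= 233 (multiplier lambda), x >= 0 (mu_x), y >= 0 (mu_y)
KKT stationarity: -y + lambda - mu_x = 0, -x + lambda - mu_y = 0, with lambda, mu_x, mu_y >= 0
Complementary slackness: lambda*(x + y - 233) = 0, mu_x*x = 0, mu_y*y = 0
If lambda = 0: y = -mu_x <= 0 and x = -mu_y <= 0 force x = y = 0 with f = 0; but x = y = 233/2 is feasible with f = -54289/4 < 0, so this is not the minimum. Hence lambda > 0 and x + y = 233.
Try x > 0, y > 0 (so mu_x = mu_y = 0): y = lambda, x = lambda => x = y = lambda
x + y = 233 => 2*lambda = 233 => lambda = 233/2
x* = y* = 233/2 > 0, consistent with mu_x = mu_y = 0.
(Any feasible point with x = 0 or y = 0 has f = 0 > -54289/4, so the minimum is not on those boundaries.)
min(-xy) = -54289/4 (i.e. max xy = 54289/4)
Multipliers: lambda = 233/2, mu_x = 0, mu_y = 0
Complementary slackness: lambda*(x + y - 233) = 233/2*(233/2 + 233/2 - 233) = 0, mu_x*x = 0*233/2 = 0, mu_y*y = 0*233/2 = 0. Satisfied.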